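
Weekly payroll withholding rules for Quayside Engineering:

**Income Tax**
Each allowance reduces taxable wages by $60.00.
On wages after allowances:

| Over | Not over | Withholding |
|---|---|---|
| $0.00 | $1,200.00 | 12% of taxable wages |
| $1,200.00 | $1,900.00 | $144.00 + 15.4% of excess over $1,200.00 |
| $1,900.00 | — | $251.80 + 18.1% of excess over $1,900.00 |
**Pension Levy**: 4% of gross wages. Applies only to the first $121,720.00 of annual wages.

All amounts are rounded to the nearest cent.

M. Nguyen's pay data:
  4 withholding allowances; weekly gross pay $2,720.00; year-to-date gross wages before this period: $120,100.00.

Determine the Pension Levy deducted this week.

Pension Levy: cap $121,720.00 − YTD $120,100.00 = $1,620.00 subject; 4% × $1,620.00 = $64.80

$64.80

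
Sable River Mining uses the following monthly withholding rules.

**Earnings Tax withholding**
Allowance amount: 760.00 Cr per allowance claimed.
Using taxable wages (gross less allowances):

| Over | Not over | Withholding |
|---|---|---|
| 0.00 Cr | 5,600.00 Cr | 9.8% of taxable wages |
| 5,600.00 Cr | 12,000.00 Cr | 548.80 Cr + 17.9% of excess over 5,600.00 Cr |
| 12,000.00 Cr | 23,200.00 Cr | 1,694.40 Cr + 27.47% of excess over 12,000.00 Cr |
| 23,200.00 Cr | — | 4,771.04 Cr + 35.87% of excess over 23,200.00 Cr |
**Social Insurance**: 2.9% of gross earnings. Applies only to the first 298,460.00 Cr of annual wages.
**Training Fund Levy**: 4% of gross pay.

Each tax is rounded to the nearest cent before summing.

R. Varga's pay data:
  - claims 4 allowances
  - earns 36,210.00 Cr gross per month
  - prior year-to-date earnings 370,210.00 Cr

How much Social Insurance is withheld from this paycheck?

Social Insurance: YTD 370,210.00 Cr ≥ cap 298,460.00 Cr → 0.00 Cr

0.00 Cr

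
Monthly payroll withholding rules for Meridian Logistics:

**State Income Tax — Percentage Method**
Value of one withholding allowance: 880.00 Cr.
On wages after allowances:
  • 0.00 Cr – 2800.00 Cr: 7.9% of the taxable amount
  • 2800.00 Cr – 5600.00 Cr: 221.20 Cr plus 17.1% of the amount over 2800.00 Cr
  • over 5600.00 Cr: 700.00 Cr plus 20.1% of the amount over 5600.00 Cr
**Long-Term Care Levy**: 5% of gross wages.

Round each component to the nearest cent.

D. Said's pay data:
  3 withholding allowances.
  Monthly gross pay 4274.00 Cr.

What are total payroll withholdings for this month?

342.79 Cr

State Income Tax: taxable = 4274.00 Cr − 3×880.00 Cr = 1634.00 Cr
  7.9% × 1634.00 Cr = 129.09 Cr
Long-Term Care Levy: 5% × 4274.00 Cr = 213.70 Cr
Total: 129.09 Cr + 213.70 Cr = 342.79 Cr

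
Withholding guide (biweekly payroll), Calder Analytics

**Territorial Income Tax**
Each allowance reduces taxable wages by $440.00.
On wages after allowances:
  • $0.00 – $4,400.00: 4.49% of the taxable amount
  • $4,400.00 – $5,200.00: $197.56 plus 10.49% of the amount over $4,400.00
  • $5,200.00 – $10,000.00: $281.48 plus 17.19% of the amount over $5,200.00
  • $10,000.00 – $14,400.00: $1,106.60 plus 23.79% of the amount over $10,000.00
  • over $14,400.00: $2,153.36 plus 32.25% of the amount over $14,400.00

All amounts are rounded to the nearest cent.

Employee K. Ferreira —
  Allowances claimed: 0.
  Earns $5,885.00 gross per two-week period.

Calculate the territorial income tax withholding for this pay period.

Territorial Income Tax: taxable = $5,885.00
  $281.48 + 17.19% × ($5,885.00 − $5,200.00) = $281.48 + 17.19% × $685.00 = $399.23

$399.23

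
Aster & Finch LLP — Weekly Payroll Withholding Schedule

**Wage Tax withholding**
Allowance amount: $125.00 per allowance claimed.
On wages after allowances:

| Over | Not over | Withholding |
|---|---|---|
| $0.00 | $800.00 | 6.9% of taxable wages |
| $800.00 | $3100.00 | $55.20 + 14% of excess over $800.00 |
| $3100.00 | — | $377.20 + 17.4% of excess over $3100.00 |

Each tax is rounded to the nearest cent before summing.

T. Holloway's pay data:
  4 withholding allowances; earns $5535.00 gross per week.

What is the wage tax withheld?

Wage Tax: taxable = $5535.00 − 4×$125.00 = $5035.00
  $377.20 + 17.4% × ($5035.00 − $3100.00) = $377.20 + 17.4% × $1935.00 = $713.89

$713.89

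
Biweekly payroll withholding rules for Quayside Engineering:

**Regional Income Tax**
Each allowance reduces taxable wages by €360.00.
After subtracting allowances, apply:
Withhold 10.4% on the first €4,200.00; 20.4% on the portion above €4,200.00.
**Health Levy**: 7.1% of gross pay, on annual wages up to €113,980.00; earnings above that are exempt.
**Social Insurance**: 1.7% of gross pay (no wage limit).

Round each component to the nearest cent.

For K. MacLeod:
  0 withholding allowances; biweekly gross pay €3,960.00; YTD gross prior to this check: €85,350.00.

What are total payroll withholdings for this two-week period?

Regional Income Tax: taxable = €3,960.00
  10.4% × €3,960.00 = €411.84
Health Levy: 7.1% × €3,960.00 = €281.16
Social Insurance: 1.7% × €3,960.00 = €67.32
Total: €411.84 + €281.16 + €67.32 = €760.32

€760.32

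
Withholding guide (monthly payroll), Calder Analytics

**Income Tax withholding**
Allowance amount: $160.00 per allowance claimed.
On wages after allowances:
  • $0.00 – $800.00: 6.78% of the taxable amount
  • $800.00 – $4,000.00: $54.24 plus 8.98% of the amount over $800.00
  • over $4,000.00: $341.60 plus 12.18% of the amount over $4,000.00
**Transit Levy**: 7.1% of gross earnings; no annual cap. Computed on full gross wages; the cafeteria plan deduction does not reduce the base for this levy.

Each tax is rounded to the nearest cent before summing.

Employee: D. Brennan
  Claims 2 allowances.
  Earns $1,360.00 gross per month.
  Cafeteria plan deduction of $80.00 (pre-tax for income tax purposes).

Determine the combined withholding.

Income Tax: taxable = $1,360.00 − $80.00 − 2×$160.00 = $960.00
  $54.24 + 8.98% × ($960.00 − $800.00) = $54.24 + 8.98% × $160.00 = $68.61
Transit Levy: 7.1% × $1,360.00 = $96.56
Total: $68.61 + $96.56 = $165.17

$165.17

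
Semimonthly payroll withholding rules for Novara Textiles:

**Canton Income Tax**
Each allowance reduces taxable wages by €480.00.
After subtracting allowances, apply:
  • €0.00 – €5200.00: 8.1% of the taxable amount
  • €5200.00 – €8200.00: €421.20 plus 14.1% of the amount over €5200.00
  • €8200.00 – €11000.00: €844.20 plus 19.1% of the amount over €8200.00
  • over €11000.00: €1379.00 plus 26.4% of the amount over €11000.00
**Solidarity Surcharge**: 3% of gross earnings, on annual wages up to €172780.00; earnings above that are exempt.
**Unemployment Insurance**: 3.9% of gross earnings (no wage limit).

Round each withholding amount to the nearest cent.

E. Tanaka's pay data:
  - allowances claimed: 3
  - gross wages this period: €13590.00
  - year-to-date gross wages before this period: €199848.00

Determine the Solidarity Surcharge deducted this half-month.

€0.00

Solidarity Surcharge: YTD €199848.00 ≥ cap €172780.00 → €0.00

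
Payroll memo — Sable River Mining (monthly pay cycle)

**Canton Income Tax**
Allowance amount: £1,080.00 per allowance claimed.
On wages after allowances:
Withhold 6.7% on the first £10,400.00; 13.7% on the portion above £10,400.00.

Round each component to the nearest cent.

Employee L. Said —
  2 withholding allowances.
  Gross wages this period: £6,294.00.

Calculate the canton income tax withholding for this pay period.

Canton Income Tax: taxable = £6,294.00 − 2×£1,080.00 = £4,134.00
  6.7% × £4,134.00 = £276.98

£276.98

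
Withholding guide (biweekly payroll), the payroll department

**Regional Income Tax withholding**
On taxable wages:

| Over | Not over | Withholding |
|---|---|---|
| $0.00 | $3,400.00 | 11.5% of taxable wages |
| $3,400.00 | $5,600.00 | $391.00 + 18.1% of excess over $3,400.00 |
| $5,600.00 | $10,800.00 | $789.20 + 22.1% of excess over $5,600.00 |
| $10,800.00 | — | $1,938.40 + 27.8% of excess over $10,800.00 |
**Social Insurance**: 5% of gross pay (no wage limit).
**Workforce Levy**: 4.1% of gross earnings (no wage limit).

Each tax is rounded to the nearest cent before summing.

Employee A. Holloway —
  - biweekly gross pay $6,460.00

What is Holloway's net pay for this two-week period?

Regional Income Tax: taxable = $6,460.00
  $789.20 + 22.1% × ($6,460.00 − $5,600.00) = $789.20 + 22.1% × $860.00 = $979.26
Social Insurance: 5% × $6,460.00 = $323.00
Workforce Levy: 4.1% × $6,460.00 = $264.86
Total withheld: $979.26 + $323.00 + $264.86 = $1,567.12
Net pay: $6,460.00 − $1,567.12 = $4,892.88

$4,892.88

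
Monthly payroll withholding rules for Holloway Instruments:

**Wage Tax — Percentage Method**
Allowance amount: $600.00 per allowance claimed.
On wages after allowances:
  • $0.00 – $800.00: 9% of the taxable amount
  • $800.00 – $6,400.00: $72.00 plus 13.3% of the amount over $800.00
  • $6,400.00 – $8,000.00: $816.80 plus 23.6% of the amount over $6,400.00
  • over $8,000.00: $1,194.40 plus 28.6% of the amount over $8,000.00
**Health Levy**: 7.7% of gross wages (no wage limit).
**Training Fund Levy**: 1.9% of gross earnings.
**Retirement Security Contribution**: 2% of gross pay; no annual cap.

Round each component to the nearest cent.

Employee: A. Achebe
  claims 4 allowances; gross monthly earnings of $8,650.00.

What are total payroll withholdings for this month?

Wage Tax: taxable = $8,650.00 − 4×$600.00 = $6,250.00
  $72.00 + 13.3% × ($6,250.00 − $800.00) = $72.00 + 13.3% × $5,450.00 = $796.85
Health Levy: 7.7% × $8,650.00 = $666.05
Training Fund Levy: 1.9% × $8,650.00 = $164.35
Retirement Security Contribution: 2% × $8,650.00 = $173.00
Total: $796.85 + $666.05 + $164.35 + $173.00 = $1,800.25

$1,800.25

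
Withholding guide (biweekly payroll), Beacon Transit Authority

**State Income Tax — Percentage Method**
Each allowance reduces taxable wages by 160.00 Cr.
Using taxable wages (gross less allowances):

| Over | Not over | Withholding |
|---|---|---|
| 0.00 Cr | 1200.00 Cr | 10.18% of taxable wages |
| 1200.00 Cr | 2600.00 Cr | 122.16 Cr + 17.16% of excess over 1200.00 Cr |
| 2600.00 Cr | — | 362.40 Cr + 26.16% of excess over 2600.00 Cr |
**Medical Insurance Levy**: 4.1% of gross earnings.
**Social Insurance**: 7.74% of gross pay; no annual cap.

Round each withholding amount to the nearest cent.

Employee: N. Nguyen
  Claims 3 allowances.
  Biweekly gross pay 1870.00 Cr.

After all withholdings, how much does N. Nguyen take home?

State Income Tax: taxable = 1870.00 Cr − 3×160.00 Cr = 1390.00 Cr
  122.16 Cr + 17.16% × (1390.00 Cr − 1200.00 Cr) = 122.16 Cr + 17.16% × 190.00 Cr = 154.76 Cr
Medical Insurance Levy: 4.1% × 1870.00 Cr = 76.67 Cr
Social Insurance: 7.74% × 1870.00 Cr = 144.74 Cr
Total withheld: 154.76 Cr + 76.67 Cr + 144.74 Cr = 376.17 Cr
Net pay: 1870.00 Cr − 376.17 Cr = 1493.83 Cr

1493.83 Cr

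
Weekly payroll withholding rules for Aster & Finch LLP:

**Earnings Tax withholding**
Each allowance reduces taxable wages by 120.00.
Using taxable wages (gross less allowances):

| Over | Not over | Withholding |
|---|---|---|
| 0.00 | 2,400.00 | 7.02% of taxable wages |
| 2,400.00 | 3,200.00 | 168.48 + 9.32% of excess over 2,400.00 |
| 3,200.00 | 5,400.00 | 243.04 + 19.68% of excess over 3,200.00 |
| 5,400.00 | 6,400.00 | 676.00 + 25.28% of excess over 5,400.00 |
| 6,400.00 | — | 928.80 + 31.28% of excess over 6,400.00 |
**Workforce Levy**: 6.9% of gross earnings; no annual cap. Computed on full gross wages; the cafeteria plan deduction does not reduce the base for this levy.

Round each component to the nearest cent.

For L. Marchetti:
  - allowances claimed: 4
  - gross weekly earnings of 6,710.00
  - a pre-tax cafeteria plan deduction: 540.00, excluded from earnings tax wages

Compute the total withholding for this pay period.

1,212.30

Earnings Tax: taxable = 6,710.00 − 540.00 − 4×120.00 = 5,690.00
  676.00 + 25.28% × (5,690.00 − 5,400.00) = 676.00 + 25.28% × 290.00 = 749.31
Workforce Levy: 6.9% × 6,710.00 = 462.99
Total: 749.31 + 462.99 = 1,212.30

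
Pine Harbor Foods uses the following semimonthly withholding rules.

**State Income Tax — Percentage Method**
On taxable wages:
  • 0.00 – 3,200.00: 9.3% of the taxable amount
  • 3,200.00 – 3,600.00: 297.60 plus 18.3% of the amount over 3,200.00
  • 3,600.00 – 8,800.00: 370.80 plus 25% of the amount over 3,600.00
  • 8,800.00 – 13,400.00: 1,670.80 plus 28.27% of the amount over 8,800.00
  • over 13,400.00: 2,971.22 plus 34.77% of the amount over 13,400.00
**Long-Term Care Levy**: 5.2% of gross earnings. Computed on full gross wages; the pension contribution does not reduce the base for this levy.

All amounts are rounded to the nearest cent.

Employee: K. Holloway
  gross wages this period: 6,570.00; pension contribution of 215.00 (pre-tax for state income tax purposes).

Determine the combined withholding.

1,401.19

State Income Tax: taxable = 6,570.00 − 215.00 = 6,355.00
  370.80 + 25% × (6,355.00 − 3,600.00) = 370.80 + 25% × 2,755.00 = 1,059.55
Long-Term Care Levy: 5.2% × 6,570.00 = 341.64
Total: 1,059.55 + 341.64 = 1,401.19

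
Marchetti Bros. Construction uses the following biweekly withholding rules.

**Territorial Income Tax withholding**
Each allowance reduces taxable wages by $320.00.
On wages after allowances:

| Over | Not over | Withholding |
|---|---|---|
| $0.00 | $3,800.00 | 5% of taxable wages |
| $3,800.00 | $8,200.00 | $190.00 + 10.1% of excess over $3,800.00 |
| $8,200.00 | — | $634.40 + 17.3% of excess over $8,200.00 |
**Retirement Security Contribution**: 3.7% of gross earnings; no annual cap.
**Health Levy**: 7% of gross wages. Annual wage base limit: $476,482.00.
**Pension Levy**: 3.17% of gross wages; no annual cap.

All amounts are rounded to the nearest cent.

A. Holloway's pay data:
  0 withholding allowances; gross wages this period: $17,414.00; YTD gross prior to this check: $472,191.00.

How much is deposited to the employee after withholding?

$13,688.87

Territorial Income Tax: taxable = $17,414.00
  $634.40 + 17.3% × ($17,414.00 − $8,200.00) = $634.40 + 17.3% × $9,214.00 = $2,228.42
Retirement Security Contribution: 3.7% × $17,414.00 = $644.32
Health Levy: cap $476,482.00 − YTD $472,191.00 = $4,291.00 subject; 7% × $4,291.00 = $300.37
Pension Levy: 3.17% × $17,414.00 = $552.02
Total withheld: $2,228.42 + $644.32 + $300.37 + $552.02 = $3,725.13
Net pay: $17,414.00 − $3,725.13 = $13,688.87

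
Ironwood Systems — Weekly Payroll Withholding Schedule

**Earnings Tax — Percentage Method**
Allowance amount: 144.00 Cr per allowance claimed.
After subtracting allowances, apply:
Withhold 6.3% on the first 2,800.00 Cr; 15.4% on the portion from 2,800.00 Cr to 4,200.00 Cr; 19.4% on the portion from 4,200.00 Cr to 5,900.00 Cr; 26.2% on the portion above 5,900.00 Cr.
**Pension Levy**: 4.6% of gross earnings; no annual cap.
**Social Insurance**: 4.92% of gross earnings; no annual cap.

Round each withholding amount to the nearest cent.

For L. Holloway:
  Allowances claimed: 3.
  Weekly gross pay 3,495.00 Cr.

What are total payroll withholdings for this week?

549.62 Cr

Earnings Tax: taxable = 3,495.00 Cr − 3×144.00 Cr = 3,063.00 Cr
  176.40 Cr + 15.4% × (3,063.00 Cr − 2,800.00 Cr) = 176.40 Cr + 15.4% × 263.00 Cr = 216.90 Cr
Pension Levy: 4.6% × 3,495.00 Cr = 160.77 Cr
Social Insurance: 4.92% × 3,495.00 Cr = 171.95 Cr
Total: 216.90 Cr + 160.77 Cr + 171.95 Cr = 549.62 Cr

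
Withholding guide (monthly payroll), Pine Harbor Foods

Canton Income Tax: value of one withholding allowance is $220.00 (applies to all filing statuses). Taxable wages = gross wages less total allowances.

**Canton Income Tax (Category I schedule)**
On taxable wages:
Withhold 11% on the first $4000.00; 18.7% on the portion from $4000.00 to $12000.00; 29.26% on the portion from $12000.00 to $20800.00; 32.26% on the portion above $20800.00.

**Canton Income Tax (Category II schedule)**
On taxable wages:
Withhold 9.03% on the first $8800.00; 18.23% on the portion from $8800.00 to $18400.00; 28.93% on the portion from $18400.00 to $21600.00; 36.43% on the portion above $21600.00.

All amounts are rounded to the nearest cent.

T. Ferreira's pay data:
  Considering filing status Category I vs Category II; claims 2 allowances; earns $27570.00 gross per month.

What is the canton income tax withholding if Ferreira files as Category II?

$5485.06

Canton Income Tax (Category II): taxable = $27570.00 − 2×$220.00 = $27130.00
  $3470.48 + 36.43% × ($27130.00 − $21600.00) = $3470.48 + 36.43% × $5530.00 = $5485.06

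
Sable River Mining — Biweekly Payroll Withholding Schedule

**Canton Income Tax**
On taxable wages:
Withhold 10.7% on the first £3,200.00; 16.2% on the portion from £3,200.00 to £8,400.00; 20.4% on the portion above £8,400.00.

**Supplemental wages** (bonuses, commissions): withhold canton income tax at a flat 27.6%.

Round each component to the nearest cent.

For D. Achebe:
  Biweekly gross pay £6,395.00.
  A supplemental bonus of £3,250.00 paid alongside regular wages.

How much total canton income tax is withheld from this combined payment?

Canton Income Tax: taxable = £6,395.00
  £342.40 + 16.2% × (£6,395.00 − £3,200.00) = £342.40 + 16.2% × £3,195.00 = £859.99
Supplemental (27.6% flat on bonus): 27.6% × £3,250.00 = £897.00
Total canton income tax: £859.99 + £897.00 = £1,756.99

£1,756.99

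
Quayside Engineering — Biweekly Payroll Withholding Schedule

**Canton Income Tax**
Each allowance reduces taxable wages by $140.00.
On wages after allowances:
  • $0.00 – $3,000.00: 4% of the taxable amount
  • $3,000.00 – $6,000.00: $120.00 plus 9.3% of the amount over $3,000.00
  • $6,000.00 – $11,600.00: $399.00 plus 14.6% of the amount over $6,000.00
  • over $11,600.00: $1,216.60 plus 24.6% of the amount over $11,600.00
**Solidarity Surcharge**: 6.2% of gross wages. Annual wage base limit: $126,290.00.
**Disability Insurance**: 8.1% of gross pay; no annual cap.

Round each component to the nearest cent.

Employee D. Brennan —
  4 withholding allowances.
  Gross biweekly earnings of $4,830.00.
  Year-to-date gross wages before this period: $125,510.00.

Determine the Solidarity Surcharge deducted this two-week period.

Solidarity Surcharge: cap $126,290.00 − YTD $125,510.00 = $780.00 subject; 6.2% × $780.00 = $48.36

$48.36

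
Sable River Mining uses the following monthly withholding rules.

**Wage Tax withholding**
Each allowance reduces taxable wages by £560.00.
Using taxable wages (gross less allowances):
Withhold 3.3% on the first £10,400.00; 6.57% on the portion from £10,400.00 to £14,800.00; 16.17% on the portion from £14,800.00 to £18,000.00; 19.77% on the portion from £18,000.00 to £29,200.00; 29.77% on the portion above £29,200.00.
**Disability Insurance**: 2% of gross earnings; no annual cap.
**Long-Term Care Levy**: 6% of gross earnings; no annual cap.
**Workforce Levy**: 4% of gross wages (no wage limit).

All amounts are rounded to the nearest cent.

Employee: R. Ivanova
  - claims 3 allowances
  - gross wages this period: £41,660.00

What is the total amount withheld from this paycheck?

Wage Tax: taxable = £41,660.00 − 3×£560.00 = £39,980.00
  £3,363.96 + 29.77% × (£39,980.00 − £29,200.00) = £3,363.96 + 29.77% × £10,780.00 = £6,573.17
Disability Insurance: 2% × £41,660.00 = £833.20
Long-Term Care Levy: 6% × £41,660.00 = £2,499.60
Workforce Levy: 4% × £41,660.00 = £1,666.40
Total: £6,573.17 + £833.20 + £2,499.60 + £1,666.40 = £11,572.37

£11,572.37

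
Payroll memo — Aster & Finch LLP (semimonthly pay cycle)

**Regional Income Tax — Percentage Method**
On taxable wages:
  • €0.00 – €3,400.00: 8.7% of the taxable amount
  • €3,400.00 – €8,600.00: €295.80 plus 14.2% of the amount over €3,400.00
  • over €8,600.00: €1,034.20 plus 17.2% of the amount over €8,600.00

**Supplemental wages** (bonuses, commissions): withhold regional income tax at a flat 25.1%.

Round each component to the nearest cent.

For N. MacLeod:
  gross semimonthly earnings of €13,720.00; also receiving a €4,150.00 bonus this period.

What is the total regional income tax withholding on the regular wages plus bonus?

€2,956.49

Regional Income Tax: taxable = €13,720.00
  €1,034.20 + 17.2% × (€13,720.00 − €8,600.00) = €1,034.20 + 17.2% × €5,120.00 = €1,914.84
Supplemental (25.1% flat on bonus): 25.1% × €4,150.00 = €1,041.65
Total regional income tax: €1,914.84 + €1,041.65 = €2,956.49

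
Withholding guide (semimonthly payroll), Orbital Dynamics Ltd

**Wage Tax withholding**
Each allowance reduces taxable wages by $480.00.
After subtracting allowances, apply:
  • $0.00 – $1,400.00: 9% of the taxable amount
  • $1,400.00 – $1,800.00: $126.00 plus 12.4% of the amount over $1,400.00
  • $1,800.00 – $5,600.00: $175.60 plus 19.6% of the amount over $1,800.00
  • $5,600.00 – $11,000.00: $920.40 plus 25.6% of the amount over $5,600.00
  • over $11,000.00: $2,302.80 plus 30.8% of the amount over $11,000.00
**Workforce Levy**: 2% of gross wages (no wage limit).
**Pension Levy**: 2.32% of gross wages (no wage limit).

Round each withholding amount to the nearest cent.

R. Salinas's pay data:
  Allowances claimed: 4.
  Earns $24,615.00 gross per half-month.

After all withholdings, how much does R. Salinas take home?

Wage Tax: taxable = $24,615.00 − 4×$480.00 = $22,695.00
  $2,302.80 + 30.8% × ($22,695.00 − $11,000.00) = $2,302.80 + 30.8% × $11,695.00 = $5,904.86
Workforce Levy: 2% × $24,615.00 = $492.30
Pension Levy: 2.32% × $24,615.00 = $571.07
Total withheld: $5,904.86 + $492.30 + $571.07 = $6,968.23
Net pay: $24,615.00 − $6,968.23 = $17,646.77

$17,646.77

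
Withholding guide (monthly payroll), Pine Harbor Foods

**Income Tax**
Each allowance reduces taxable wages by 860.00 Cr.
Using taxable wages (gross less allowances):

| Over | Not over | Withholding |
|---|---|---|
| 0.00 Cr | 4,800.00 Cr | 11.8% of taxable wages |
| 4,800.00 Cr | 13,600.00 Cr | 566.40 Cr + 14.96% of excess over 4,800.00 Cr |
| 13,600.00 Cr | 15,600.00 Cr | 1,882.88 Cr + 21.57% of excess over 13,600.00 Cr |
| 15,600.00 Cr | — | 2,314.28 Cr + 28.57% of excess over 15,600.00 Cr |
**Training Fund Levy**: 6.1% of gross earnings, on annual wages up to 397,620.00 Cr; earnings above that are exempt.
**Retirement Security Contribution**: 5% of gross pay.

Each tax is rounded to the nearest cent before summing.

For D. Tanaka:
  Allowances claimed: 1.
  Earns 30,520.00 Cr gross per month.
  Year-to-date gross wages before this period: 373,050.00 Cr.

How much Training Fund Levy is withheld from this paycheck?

Training Fund Levy: cap 397,620.00 Cr − YTD 373,050.00 Cr = 24,570.00 Cr subject; 6.1% × 24,570.00 Cr = 1,498.77 Cr

1,498.77 Cr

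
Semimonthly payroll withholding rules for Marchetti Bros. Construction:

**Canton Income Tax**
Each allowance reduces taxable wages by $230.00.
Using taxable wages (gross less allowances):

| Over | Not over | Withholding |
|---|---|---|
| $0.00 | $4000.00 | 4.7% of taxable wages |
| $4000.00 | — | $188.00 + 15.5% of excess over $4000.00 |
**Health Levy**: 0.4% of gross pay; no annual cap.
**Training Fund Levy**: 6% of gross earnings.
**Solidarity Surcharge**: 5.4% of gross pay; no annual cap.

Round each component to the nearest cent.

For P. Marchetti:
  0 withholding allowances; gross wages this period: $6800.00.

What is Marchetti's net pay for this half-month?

$5375.60

Canton Income Tax: taxable = $6800.00
  $188.00 + 15.5% × ($6800.00 − $4000.00) = $188.00 + 15.5% × $2800.00 = $622.00
Health Levy: 0.4% × $6800.00 = $27.20
Training Fund Levy: 6% × $6800.00 = $408.00
Solidarity Surcharge: 5.4% × $6800.00 = $367.20
Total withheld: $622.00 + $27.20 + $408.00 + $367.20 = $1424.40
Net pay: $6800.00 − $1424.40 = $5375.60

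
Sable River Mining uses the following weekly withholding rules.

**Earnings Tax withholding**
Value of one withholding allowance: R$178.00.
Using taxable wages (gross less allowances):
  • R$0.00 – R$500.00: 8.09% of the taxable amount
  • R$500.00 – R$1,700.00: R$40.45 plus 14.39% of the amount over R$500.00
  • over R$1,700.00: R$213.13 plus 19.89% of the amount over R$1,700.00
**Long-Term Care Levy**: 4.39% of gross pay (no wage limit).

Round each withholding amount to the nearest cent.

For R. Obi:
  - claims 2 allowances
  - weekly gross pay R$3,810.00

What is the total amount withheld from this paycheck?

Earnings Tax: taxable = R$3,810.00 − 2×R$178.00 = R$3,454.00
  R$213.13 + 19.89% × (R$3,454.00 − R$1,700.00) = R$213.13 + 19.89% × R$1,754.00 = R$562.00
Long-Term Care Levy: 4.39% × R$3,810.00 = R$167.26
Total: R$562.00 + R$167.26 = R$729.26

R$729.26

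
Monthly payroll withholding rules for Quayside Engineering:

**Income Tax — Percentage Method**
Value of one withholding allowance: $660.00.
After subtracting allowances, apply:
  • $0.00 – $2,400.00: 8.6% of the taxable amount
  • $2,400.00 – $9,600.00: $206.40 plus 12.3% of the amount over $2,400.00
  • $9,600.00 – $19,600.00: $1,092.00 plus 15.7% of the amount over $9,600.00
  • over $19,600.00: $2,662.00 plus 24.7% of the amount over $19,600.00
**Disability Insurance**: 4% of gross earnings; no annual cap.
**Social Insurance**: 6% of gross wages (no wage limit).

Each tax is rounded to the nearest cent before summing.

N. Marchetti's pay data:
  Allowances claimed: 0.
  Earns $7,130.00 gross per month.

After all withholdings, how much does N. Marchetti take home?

Income Tax: taxable = $7,130.00
  $206.40 + 12.3% × ($7,130.00 − $2,400.00) = $206.40 + 12.3% × $4,730.00 = $788.19
Disability Insurance: 4% × $7,130.00 = $285.20
Social Insurance: 6% × $7,130.00 = $427.80
Total withheld: $788.19 + $285.20 + $427.80 = $1,501.19
Net pay: $7,130.00 − $1,501.19 = $5,628.81

$5,628.81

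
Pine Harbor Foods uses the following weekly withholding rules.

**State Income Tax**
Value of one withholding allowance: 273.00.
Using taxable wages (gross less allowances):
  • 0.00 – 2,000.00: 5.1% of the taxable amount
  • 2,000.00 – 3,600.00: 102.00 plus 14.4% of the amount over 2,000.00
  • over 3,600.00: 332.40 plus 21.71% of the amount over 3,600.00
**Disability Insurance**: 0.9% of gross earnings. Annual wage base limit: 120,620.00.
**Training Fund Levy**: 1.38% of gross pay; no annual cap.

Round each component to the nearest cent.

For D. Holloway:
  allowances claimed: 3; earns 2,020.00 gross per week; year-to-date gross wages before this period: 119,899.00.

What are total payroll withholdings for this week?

State Income Tax: taxable = 2,020.00 − 3×273.00 = 1,201.00
  5.1% × 1,201.00 = 61.25
Disability Insurance: cap 120,620.00 − YTD 119,899.00 = 721.00 subject; 0.9% × 721.00 = 6.49
Training Fund Levy: 1.38% × 2,020.00 = 27.88
Total: 61.25 + 6.49 + 27.88 = 95.62

95.62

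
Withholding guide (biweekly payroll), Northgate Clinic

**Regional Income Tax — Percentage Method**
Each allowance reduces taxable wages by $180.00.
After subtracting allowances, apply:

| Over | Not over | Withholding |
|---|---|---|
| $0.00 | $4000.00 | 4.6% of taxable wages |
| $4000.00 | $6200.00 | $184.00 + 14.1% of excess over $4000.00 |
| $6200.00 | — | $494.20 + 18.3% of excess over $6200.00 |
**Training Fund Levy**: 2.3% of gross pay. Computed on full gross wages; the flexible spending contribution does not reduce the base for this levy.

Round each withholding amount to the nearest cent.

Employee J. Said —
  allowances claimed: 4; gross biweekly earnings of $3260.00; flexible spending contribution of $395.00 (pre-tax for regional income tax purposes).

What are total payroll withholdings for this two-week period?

$173.65

Regional Income Tax: taxable = $3260.00 − $395.00 − 4×$180.00 = $2145.00
  4.6% × $2145.00 = $98.67
Training Fund Levy: 2.3% × $3260.00 = $74.98
Total: $98.67 + $74.98 = $173.65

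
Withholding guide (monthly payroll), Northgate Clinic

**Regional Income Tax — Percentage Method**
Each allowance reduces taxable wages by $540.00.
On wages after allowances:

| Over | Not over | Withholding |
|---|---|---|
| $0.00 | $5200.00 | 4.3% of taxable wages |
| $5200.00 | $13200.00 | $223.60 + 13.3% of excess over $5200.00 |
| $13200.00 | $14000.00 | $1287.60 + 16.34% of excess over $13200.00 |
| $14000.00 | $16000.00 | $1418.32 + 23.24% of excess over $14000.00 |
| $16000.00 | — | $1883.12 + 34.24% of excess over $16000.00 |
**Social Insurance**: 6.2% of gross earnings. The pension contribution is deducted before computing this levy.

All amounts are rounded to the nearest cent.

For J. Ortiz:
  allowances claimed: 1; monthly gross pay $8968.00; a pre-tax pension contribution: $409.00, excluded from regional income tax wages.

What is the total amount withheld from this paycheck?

Regional Income Tax: taxable = $8968.00 − $409.00 − 1×$540.00 = $8019.00
  $223.60 + 13.3% × ($8019.00 − $5200.00) = $223.60 + 13.3% × $2819.00 = $598.53
Social Insurance: 6.2% × $8559.00 = $530.66
Total: $598.53 + $530.66 = $1129.19

$1129.19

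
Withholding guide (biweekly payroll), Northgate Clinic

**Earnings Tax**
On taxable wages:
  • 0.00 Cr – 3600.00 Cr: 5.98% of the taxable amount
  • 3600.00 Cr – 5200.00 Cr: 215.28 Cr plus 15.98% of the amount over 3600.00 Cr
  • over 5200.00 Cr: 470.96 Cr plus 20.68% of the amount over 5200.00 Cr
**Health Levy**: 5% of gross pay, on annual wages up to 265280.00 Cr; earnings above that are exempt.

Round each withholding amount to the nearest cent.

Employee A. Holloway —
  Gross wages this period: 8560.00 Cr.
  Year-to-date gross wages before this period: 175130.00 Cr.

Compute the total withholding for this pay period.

Earnings Tax: taxable = 8560.00 Cr
  470.96 Cr + 20.68% × (8560.00 Cr − 5200.00 Cr) = 470.96 Cr + 20.68% × 3360.00 Cr = 1165.81 Cr
Health Levy: 5% × 8560.00 Cr = 428.00 Cr
Total: 1165.81 Cr + 428.00 Cr = 1593.81 Cr

1593.81 Cr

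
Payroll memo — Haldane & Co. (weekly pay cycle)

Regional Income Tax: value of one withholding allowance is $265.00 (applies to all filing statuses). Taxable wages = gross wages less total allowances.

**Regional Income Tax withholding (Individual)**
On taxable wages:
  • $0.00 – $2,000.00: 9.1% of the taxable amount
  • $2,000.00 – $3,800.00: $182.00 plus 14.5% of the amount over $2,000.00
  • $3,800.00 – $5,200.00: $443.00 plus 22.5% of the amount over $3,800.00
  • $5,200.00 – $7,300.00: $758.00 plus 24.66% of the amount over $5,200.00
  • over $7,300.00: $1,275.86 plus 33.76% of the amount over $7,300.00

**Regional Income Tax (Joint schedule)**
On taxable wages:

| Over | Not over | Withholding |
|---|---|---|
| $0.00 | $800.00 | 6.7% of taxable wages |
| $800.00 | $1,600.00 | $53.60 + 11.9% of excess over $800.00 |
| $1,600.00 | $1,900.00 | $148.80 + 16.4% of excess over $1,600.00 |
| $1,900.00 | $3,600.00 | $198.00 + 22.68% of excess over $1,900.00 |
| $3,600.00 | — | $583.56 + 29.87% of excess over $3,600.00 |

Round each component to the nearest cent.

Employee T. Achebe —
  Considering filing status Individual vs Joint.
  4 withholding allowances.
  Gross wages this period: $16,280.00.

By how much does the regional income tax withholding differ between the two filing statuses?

$104.80

Regional Income Tax (Individual): taxable = $16,280.00 − 4×$265.00 = $15,220.00
  $1,275.86 + 33.76% × ($15,220.00 − $7,300.00) = $1,275.86 + 33.76% × $7,920.00 = $3,949.65
Regional Income Tax (Joint): taxable = $16,280.00 − 4×$265.00 = $15,220.00
  $583.56 + 29.87% × ($15,220.00 − $3,600.00) = $583.56 + 29.87% × $11,620.00 = $4,054.45
Difference: |$3,949.65 − $4,054.45| = $104.80 (higher under Joint)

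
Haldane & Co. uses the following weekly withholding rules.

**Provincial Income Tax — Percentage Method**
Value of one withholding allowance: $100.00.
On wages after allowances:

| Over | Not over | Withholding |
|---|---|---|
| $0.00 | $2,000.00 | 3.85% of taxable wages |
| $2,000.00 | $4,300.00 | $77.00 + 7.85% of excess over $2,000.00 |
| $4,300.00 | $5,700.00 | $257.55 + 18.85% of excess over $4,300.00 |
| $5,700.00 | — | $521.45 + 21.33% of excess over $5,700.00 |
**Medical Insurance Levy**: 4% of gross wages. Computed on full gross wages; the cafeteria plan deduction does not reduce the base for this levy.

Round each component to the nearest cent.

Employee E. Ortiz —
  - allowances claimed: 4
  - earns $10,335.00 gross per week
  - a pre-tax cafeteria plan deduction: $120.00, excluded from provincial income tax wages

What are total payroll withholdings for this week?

$1,812.58

Provincial Income Tax: taxable = $10,335.00 − $120.00 − 4×$100.00 = $9,815.00
  $521.45 + 21.33% × ($9,815.00 − $5,700.00) = $521.45 + 21.33% × $4,115.00 = $1,399.18
Medical Insurance Levy: 4% × $10,335.00 = $413.40
Total: $1,399.18 + $413.40 = $1,812.58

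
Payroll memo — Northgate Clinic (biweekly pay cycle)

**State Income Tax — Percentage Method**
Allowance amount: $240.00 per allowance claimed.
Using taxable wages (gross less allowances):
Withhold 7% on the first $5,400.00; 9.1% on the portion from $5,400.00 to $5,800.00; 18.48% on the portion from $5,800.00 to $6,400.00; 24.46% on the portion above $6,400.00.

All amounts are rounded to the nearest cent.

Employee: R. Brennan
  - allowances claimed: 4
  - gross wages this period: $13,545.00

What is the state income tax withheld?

State Income Tax: taxable = $13,545.00 − 4×$240.00 = $12,585.00
  $525.28 + 24.46% × ($12,585.00 − $6,400.00) = $525.28 + 24.46% × $6,185.00 = $2,038.13

$2,038.13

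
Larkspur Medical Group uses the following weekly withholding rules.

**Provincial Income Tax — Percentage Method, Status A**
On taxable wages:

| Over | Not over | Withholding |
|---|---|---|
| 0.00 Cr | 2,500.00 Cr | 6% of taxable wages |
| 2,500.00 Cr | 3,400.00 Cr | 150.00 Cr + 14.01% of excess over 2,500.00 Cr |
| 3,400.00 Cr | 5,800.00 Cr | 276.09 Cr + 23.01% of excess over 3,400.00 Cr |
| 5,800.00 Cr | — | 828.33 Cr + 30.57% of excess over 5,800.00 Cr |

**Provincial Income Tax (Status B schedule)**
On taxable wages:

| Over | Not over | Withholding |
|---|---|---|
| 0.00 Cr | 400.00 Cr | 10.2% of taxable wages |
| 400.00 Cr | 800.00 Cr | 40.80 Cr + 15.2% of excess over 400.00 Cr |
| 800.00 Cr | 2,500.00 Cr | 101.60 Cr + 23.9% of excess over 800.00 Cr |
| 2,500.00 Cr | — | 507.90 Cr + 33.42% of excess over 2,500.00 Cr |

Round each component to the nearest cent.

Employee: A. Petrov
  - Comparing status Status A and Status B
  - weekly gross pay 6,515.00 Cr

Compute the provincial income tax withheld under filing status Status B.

1,849.71 Cr

Provincial Income Tax (Status B): taxable = 6,515.00 Cr
  507.90 Cr + 33.42% × (6,515.00 Cr − 2,500.00 Cr) = 507.90 Cr + 33.42% × 4,015.00 Cr = 1,849.71 Cr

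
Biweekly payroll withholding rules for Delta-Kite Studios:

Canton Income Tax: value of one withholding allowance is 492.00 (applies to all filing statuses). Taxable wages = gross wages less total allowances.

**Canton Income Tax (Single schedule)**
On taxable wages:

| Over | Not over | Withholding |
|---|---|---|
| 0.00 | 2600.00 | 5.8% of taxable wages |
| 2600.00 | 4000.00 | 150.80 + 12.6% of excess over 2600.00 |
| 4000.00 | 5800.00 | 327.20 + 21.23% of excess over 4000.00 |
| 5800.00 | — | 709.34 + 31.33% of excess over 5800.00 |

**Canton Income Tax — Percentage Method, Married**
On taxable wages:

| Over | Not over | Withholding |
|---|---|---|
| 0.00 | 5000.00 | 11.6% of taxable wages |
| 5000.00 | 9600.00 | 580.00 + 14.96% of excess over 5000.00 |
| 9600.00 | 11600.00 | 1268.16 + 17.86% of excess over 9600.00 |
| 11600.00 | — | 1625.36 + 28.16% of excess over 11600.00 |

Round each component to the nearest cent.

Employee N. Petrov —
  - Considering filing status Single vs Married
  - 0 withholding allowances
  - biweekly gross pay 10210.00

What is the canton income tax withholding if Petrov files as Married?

1377.11

Canton Income Tax (Married): taxable = 10210.00
  1268.16 + 17.86% × (10210.00 − 9600.00) = 1268.16 + 17.86% × 610.00 = 1377.11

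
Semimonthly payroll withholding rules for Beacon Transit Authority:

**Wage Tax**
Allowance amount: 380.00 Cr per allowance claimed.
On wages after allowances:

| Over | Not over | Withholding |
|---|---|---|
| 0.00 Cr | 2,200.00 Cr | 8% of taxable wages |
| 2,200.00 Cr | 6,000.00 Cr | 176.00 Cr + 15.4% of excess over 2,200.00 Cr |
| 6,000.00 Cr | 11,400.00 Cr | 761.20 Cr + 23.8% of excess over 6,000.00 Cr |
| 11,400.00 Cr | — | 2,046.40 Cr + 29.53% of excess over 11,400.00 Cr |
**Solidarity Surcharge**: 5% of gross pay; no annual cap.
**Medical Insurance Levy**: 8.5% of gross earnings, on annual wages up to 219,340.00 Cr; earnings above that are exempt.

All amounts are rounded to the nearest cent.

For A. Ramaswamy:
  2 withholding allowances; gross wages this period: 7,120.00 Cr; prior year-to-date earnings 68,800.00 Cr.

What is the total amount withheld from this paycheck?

1,808.08 Cr

Wage Tax: taxable = 7,120.00 Cr − 2×380.00 Cr = 6,360.00 Cr
  761.20 Cr + 23.8% × (6,360.00 Cr − 6,000.00 Cr) = 761.20 Cr + 23.8% × 360.00 Cr = 846.88 Cr
Solidarity Surcharge: 5% × 7,120.00 Cr = 356.00 Cr
Medical Insurance Levy: 8.5% × 7,120.00 Cr = 605.20 Cr
Total: 846.88 Cr + 356.00 Cr + 605.20 Cr = 1,808.08 Cr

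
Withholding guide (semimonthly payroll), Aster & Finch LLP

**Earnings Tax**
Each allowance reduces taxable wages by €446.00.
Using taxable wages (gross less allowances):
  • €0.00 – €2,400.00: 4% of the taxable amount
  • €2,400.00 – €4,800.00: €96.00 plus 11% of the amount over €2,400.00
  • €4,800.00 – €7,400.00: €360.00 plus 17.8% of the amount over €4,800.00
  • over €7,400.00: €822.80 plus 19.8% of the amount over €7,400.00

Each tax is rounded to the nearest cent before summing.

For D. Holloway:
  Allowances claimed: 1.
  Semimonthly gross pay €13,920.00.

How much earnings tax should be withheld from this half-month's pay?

€2,025.45

Earnings Tax: taxable = €13,920.00 − 1×€446.00 = €13,474.00
  €822.80 + 19.8% × (€13,474.00 − €7,400.00) = €822.80 + 19.8% × €6,074.00 = €2,025.45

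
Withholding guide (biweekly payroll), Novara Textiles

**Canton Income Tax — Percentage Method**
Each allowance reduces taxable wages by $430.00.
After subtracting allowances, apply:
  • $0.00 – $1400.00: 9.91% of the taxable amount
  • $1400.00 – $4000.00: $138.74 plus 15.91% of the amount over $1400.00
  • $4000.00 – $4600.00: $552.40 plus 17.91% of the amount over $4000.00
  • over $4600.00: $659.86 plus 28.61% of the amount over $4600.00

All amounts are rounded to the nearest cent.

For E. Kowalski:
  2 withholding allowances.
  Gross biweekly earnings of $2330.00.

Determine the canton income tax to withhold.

Canton Income Tax: taxable = $2330.00 − 2×$430.00 = $1470.00
  $138.74 + 15.91% × ($1470.00 − $1400.00) = $138.74 + 15.91% × $70.00 = $149.88

$149.88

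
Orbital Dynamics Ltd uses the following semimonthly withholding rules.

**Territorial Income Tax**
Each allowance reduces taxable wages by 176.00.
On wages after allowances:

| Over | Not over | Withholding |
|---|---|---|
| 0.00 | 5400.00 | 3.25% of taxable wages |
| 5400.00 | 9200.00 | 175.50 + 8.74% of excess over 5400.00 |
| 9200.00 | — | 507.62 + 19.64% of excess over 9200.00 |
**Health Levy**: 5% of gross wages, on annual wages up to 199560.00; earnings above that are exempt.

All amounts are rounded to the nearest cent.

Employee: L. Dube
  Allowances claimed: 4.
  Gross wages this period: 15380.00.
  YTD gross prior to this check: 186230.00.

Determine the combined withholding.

Territorial Income Tax: taxable = 15380.00 − 4×176.00 = 14676.00
  507.62 + 19.64% × (14676.00 − 9200.00) = 507.62 + 19.64% × 5476.00 = 1583.11
Health Levy: cap 199560.00 − YTD 186230.00 = 13330.00 subject; 5% × 13330.00 = 666.50
Total: 1583.11 + 666.50 = 2249.61

2249.61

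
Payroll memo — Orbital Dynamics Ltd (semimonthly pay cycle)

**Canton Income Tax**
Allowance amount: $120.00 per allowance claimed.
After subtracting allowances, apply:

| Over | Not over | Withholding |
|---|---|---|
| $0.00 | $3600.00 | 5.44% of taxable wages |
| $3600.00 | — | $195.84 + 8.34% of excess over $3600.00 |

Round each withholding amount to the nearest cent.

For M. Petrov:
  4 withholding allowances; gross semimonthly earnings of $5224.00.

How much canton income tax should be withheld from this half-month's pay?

Canton Income Tax: taxable = $5224.00 − 4×$120.00 = $4744.00
  $195.84 + 8.34% × ($4744.00 − $3600.00) = $195.84 + 8.34% × $1144.00 = $291.25

$291.25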